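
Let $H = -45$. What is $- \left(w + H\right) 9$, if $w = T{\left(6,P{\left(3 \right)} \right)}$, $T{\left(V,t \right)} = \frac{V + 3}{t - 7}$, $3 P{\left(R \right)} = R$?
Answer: $\frac{837}{2} \approx 418.5$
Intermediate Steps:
$P{\left(R \right)} = \frac{R}{3}$
$T{\left(V,t \right)} = \frac{3 + V}{-7 + t}$
$w = - \frac{3}{2}$ ($w = \frac{3 + 6}{-7 + \frac{1}{3} \cdot 3} = \frac{1}{-7 + 1} \cdot 9 = \frac{1}{-6} \cdot 9 = \left(- \frac{1}{6}\right) 9 = - \frac{3}{2} \approx -1.5$)
$- \left(w + H\right) 9 = - \left(- \frac{3}{2} - 45\right) 9 = - \frac{\left(-93\right) 9}{2} = \left(-1\right) \left(- \frac{837}{2}\right) = \frac{837}{2}$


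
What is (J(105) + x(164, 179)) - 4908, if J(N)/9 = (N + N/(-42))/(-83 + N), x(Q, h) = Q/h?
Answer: -38317937/7876 ≈ -4865.1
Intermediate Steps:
J(N) = 123*N/(14*(-83 + N)) (J(N) = 9*((N + N/(-42))/(-83 + N)) = 9*((N + N*(-1/42))/(-83 + N)) = 9*((N - N/42)/(-83 + N)) = 9*((41*N/42)/(-83 + N)) = 9*(41*N/(42*(-83 + N))) = 123*N/(14*(-83 + N)))
(J(105) + x(164, 179)) - 4908 = ((123/14)*105/(-83 + 105) + 164/179) - 4908 = ((123/14)*105/22 + 164*(1/179)) - 4908 = ((123/14)*105*(1/22) + 164/179) - 4908 = (1845/44 + 164/179) - 4908 = 337471/7876 - 4908 = -38317937/7876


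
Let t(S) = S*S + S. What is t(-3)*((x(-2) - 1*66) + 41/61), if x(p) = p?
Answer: -24642/61 ≈ -403.97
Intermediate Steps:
t(S) = S + S² (t(S) = S² + S = S + S²)
t(-3)*((x(-2) - 1*66) + 41/61) = (-3*(1 - 3))*((-2 - 1*66) + 41/61) = (-3*(-2))*((-2 - 66) + 41*(1/61)) = 6*(-68 + 41/61) = 6*(-4107/61) = -24642/61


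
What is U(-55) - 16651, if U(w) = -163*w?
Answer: -7686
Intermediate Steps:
U(-55) - 16651 = -163*(-55) - 16651 = 8965 - 16651 = -7686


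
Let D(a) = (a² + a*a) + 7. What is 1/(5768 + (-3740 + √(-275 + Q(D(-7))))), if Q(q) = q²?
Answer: 1014/2051017 - 5*√430/4102034 ≈ 0.00046911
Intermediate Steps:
D(a) = 7 + 2*a² (D(a) = (a² + a²) + 7 = 2*a² + 7 = 7 + 2*a²)
1/(5768 + (-3740 + √(-275 + Q(D(-7))))) = 1/(5768 + (-3740 + √(-275 + (7 + 2*(-7)²)²))) = 1/(5768 + (-3740 + √(-275 + (7 + 2*49)²))) = 1/(5768 + (-3740 + √(-275 + (7 + 98)²))) = 1/(5768 + (-3740 + √(-275 + 105²))) = 1/(5768 + (-3740 + √(-275 + 11025))) = 1/(5768 + (-3740 + √10750)) = 1/(5768 + (-3740 + 5*√430)) = 1/(2028 + 5*√430)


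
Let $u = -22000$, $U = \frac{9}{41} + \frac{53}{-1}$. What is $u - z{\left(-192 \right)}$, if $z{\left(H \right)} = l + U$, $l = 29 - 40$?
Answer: $- \frac{899385}{41} \approx -21936.0$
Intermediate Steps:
$U = - \frac{2164}{41}$ ($U = 9 \cdot \frac{1}{41} + 53 \left(-1\right) = \frac{9}{41} - 53 = - \frac{2164}{41} \approx -52.781$)
$l = -11$
$z{\left(H \right)} = - \frac{2615}{41}$ ($z{\left(H \right)} = -11 - \frac{2164}{41} = - \frac{2615}{41}$)
$u - z{\left(-192 \right)} = -22000 - - \frac{2615}{41} = -22000 + \frac{2615}{41} = - \frac{899385}{41}$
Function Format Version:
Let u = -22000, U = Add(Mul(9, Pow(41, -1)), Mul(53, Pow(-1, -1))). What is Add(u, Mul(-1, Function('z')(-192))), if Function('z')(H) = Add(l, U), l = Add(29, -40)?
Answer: Rational(-899385, 41) ≈ -21936.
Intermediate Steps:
U = Rational(-2164, 41) (U = Add(Mul(9, Rational(1, 41)), Mul(53, -1)) = Add(Rational(9, 41), -53) = Rational(-2164, 41) ≈ -52.781)
l = -11
Function('z')(H) = Rational(-2615, 41) (Function('z')(H) = Add(-11, Rational(-2164, 41)) = Rational(-2615, 41))
Add(u, Mul(-1, Function('z')(-192))) = Add(-22000, Mul(-1, Rational(-2615, 41))) = Add(-22000, Rational(2615, 41)) = Rational(-899385, 41)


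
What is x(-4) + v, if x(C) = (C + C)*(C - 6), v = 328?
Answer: 408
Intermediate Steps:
x(C) = 2*C*(-6 + C) (x(C) = (2*C)*(-6 + C) = 2*C*(-6 + C))
x(-4) + v = 2*(-4)*(-6 - 4) + 328 = 2*(-4)*(-10) + 328 = 80 + 328 = 408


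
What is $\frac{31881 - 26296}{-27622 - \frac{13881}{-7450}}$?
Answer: $- \frac{41608250}{205770019} \approx -0.20221$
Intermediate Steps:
$\frac{31881 - 26296}{-27622 - \frac{13881}{-7450}} = \frac{5585}{-27622 - - \frac{13881}{7450}} = \frac{5585}{-27622 + \frac{13881}{7450}} = \frac{5585}{- \frac{205770019}{7450}} = 5585 \left(- \frac{7450}{205770019}\right) = - \frac{41608250}{205770019}$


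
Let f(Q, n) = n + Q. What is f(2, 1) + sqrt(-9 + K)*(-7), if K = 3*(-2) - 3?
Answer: 3 - 21*I*sqrt(2) ≈ 3.0 - 29.698*I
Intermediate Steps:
K = -9 (K = -6 - 3 = -9)
f(Q, n) = Q + n
f(2, 1) + sqrt(-9 + K)*(-7) = (2 + 1) + sqrt(-9 - 9)*(-7) = 3 + sqrt(-18)*(-7) = 3 + (3*I*sqrt(2))*(-7) = 3 - 21*I*sqrt(2)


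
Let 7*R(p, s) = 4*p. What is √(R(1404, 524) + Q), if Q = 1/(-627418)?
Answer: √42867867965846/231154 ≈ 28.325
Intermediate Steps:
R(p, s) = 4*p/7 (R(p, s) = (4*p)/7 = 4*p/7)
Q = -1/627418 ≈ -1.5938e-6
√(R(1404, 524) + Q) = √((4/7)*1404 - 1/627418) = √(5616/7 - 1/627418) = √(3523579481/4391926) = √42867867965846/231154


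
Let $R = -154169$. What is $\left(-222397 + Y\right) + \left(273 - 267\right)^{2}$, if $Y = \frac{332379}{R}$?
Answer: $- \frac{34281505388}{154169} \approx -2.2236 \cdot 10^{5}$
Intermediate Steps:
$Y = - \frac{332379}{154169}$ ($Y = \frac{332379}{-154169} = 332379 \left(- \frac{1}{154169}\right) = - \frac{332379}{154169} \approx -2.1559$)
$\left(-222397 + Y\right) + \left(273 - 267\right)^{2} = \left(-222397 - \frac{332379}{154169}\right) + \left(273 - 267\right)^{2} = - \frac{34287055472}{154169} + 6^{2} = - \frac{34287055472}{154169} + 36 = - \frac{34281505388}{154169}$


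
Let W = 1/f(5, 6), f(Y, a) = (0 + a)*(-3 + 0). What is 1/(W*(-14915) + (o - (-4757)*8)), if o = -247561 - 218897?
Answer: -18/7696321 ≈ -2.3388e-6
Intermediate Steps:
f(Y, a) = -3*a (f(Y, a) = a*(-3) = -3*a)
o = -466458
W = -1/18 (W = 1/(-3*6) = 1/(-18) = -1/18 ≈ -0.055556)
1/(W*(-14915) + (o - (-4757)*8)) = 1/(-1/18*(-14915) + (-466458 - (-4757)*8)) = 1/(14915/18 + (-466458 - 1*(-38056))) = 1/(14915/18 + (-466458 + 38056)) = 1/(14915/18 - 428402) = 1/(-7696321/18) = -18/7696321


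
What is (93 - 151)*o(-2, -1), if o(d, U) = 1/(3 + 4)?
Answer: -58/7 ≈ -8.2857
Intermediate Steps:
o(d, U) = 1/7
(93 - 151)*o(-2, -1) = (93 - 151)*(1/7) = -58*1/7 = -58/7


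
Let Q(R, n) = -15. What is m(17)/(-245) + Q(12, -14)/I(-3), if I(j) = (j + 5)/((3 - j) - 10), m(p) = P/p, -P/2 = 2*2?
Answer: 124958/4165 ≈ 30.002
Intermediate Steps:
P = -8 (P = -4*2 = -2*4 = -8)
m(p) = -8/p
I(j) = (5 + j)/(-7 - j)
m(17)/(-245) + Q(12, -14)/I(-3) = -8/17/(-245) - 15*(7 - 3)/(-5 - 1*(-3)) = -8*1/17*(-1/245) - 15*4/(-5 + 3) = -8/17*(-1/245) - 15/((1/4)*(-2)) = 8/4165 - 15/(-1/2) = 8/4165 - 15*(-2) = 8/4165 + 30 = 124958/4165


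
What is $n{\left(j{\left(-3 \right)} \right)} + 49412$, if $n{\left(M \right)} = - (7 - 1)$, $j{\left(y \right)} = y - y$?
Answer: $49406$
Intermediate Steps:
$j{\left(y \right)} = 0$
$n{\left(M \right)} = -6$ ($n{\left(M \right)} = \left(-1\right) 6 = -6$)
$n{\left(j{\left(-3 \right)} \right)} + 49412 = -6 + 49412 = 49406$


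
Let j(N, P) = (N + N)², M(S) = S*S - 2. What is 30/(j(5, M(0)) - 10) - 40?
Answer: -119/3 ≈ -39.667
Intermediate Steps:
M(S) = -2 + S² (M(S) = S² - 2 = -2 + S²)
j(N, P) = 4*N² (j(N, P) = (2*N)² = 4*N²)
30/(j(5, M(0)) - 10) - 40 = 30/(4*5² - 10) - 40 = 30/(4*25 - 10) - 40 = 30/(100 - 10) - 40 = 30/90 - 40 = (1/90)*30 - 40 = ⅓ - 40 = -119/3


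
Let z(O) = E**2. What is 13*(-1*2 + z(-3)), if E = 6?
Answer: 442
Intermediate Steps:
z(O) = 36 (z(O) = 6**2 = 36)
13*(-1*2 + z(-3)) = 13*(-1*2 + 36) = 13*(-2 + 36) = 13*34 = 442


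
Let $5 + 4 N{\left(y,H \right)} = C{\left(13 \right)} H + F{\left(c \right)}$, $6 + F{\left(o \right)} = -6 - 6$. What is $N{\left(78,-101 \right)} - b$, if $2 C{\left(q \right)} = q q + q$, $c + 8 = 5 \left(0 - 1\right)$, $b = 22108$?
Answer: $- \frac{48823}{2} \approx -24412.0$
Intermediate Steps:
$c = -13$ ($c = -8 + 5 \left(0 - 1\right) = -8 + 5 \left(-1\right) = -8 - 5 = -13$)
$F{\left(o \right)} = -18$ ($F{\left(o \right)} = -6 - 12 = -18$)
$C{\left(q \right)} = \frac{q}{2} + \frac{q^{2}}{2}$ ($C{\left(q \right)} = \frac{q q + q}{2} = \frac{q^{2} + q}{2} = \frac{q + q^{2}}{2} = \frac{q}{2} + \frac{q^{2}}{2}$)
$N{\left(y,H \right)} = - \frac{23}{4} + \frac{91 H}{4}$ ($N{\left(y,H \right)} = - \frac{5}{4} + \frac{\frac{1}{2} \cdot 13 \left(1 + 13\right) H - 18}{4} = - \frac{5}{4} + \frac{\frac{1}{2} \cdot 13 \cdot 14 H - 18}{4} = - \frac{5}{4} + \frac{91 H - 18}{4} = - \frac{5}{4} + \frac{-18 + 91 H}{4} = - \frac{5}{4} + \left(- \frac{9}{2} + \frac{91 H}{4}\right) = - \frac{23}{4} + \frac{91 H}{4}$)
$N{\left(78,-101 \right)} - b = \left(- \frac{23}{4} + \frac{91}{4} \left(-101\right)\right) - 22108 = \left(- \frac{23}{4} - \frac{9191}{4}\right) - 22108 = - \frac{4607}{2} - 22108 = - \frac{48823}{2}$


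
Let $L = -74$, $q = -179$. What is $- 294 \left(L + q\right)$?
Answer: $74382$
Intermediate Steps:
$- 294 \left(L + q\right) = - 294 \left(-74 - 179\right) = \left(-294\right) \left(-253\right) = 74382$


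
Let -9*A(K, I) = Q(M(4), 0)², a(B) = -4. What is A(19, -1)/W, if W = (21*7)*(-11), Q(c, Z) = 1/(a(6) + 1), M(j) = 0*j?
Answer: 1/130977 ≈ 7.6349e-6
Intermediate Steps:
M(j) = 0
Q(c, Z) = -⅓ (Q(c, Z) = 1/(-4 + 1) = 1/(-3) = -⅓)
A(K, I) = -1/81 (A(K, I) = -(-⅓)²/9 = -⅑*⅑ = -1/81)
W = -1617 (W = 147*(-11) = -1617)
A(19, -1)/W = -1/81/(-1617) = -1/81*(-1/1617) = 1/130977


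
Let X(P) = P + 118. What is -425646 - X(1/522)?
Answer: -222248809/522 ≈ -4.2576e+5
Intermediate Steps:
X(P) = 118 + P
-425646 - X(1/522) = -425646 - (118 + 1/522) = -425646 - 1*61597/522 = -425646 - 61597/522 = -222248809/522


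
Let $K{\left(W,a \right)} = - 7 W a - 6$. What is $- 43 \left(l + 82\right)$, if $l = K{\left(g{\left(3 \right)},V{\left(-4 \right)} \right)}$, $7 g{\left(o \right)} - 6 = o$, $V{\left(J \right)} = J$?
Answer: $-4816$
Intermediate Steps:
$g{\left(o \right)} = \frac{6}{7} + \frac{o}{7}$
$K{\left(W,a \right)} = -6 - 7 W a$ ($K{\left(W,a \right)} = - 7 W a - 6 = -6 - 7 W a$)
$l = 30$ ($l = -6 - 7 \left(\frac{6}{7} + \frac{1}{7} \cdot 3\right) \left(-4\right) = -6 - 7 \left(\frac{6}{7} + \frac{3}{7}\right) \left(-4\right) = -6 - 9 \left(-4\right) = -6 + 36 = 30$)
$- 43 \left(l + 82\right) = - 43 \left(30 + 82\right) = \left(-43\right) 112 = -4816$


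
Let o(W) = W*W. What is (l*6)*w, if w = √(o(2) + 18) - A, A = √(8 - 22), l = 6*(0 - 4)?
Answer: -144*√22 + 144*I*√14 ≈ -675.42 + 538.8*I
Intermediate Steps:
o(W) = W²
l = -24 (l = 6*(-4) = -24)
A = I*√14 (A = √(-14) = I*√14 ≈ 3.7417*I)
w = √22 - I*√14 (w = √(2² + 18) - I*√14 = √(4 + 18) - I*√14 = √22 - I*√14 ≈ 4.6904 - 3.7417*I)
(l*6)*w = (-24*6)*(√22 - I*√14) = -144*(√22 - I*√14) = -144*√22 + 144*I*√14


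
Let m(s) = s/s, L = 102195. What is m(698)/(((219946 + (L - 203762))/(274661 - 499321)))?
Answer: -224660/118379 ≈ -1.8978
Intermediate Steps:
m(s) = 1
m(698)/(((219946 + (L - 203762))/(274661 - 499321))) = 1/((219946 + (102195 - 203762))/(274661 - 499321)) = 1/((219946 - 101567)/(-224660)) = 1/(118379*(-1/224660)) = 1/(-118379/224660) = 1*(-224660/118379) = -224660/118379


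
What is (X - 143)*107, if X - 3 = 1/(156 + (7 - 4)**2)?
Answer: -2471593/165 ≈ -14979.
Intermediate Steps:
X = 496/165 (X = 3 + 1/(156 + (7 - 4)**2) = 3 + 1/(156 + 3**2) = 3 + 1/(156 + 9) = 3 + 1/165 = 496/165 ≈ 3.0061)
(X - 143)*107 = (496/165 - 143)*107 = -23099/165*107 = -2471593/165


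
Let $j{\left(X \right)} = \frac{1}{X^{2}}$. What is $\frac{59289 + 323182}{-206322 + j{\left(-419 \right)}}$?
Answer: $- \frac{67146991231}{36222096641} \approx -1.8538$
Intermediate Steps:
$j{\left(X \right)} = \frac{1}{X^{2}}$
$\frac{59289 + 323182}{-206322 + j{\left(-419 \right)}} = \frac{59289 + 323182}{-206322 + \frac{1}{175561}} = \frac{382471}{-206322 + \frac{1}{175561}} = \frac{382471}{- \frac{36222096641}{175561}} = 382471 \left(- \frac{175561}{36222096641}\right) = - \frac{67146991231}{36222096641}$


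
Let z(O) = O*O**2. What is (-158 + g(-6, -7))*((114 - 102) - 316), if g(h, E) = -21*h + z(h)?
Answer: 75392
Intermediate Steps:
z(O) = O**3
g(h, E) = h**3 - 21*h (g(h, E) = -21*h + h**3 = h**3 - 21*h)
(-158 + g(-6, -7))*((114 - 102) - 316) = (-158 - 6*(-21 + (-6)**2))*((114 - 102) - 316) = (-158 - 6*(-21 + 36))*(12 - 316) = (-158 - 6*15)*(-304) = (-158 - 90)*(-304) = -248*(-304) = 75392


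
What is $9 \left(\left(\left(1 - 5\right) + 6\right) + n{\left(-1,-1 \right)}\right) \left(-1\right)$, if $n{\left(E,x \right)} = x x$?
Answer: $-27$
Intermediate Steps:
$n{\left(E,x \right)} = x^{2}$
$9 \left(\left(\left(1 - 5\right) + 6\right) + n{\left(-1,-1 \right)}\right) \left(-1\right) = 9 \left(\left(\left(1 - 5\right) + 6\right) + \left(-1\right)^{2}\right) \left(-1\right) = 9 \left(\left(-4 + 6\right) + 1\right) \left(-1\right) = 9 \left(2 + 1\right) \left(-1\right) = 9 \cdot 3 \left(-1\right) = 27 \left(-1\right) = -27$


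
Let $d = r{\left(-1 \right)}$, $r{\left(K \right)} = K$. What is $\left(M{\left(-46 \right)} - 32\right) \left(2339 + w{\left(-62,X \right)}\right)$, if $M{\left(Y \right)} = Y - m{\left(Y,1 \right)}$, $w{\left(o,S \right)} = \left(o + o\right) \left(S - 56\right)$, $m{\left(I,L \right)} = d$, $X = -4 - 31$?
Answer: $-1048971$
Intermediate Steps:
$X = -35$
$d = -1$
$m{\left(I,L \right)} = -1$
$w{\left(o,S \right)} = 2 o \left(-56 + S\right)$
$M{\left(Y \right)} = 1 + Y$ ($M{\left(Y \right)} = Y - -1 = Y + 1 = 1 + Y$)
$\left(M{\left(-46 \right)} - 32\right) \left(2339 + w{\left(-62,X \right)}\right) = \left(\left(1 - 46\right) - 32\right) \left(2339 + 2 \left(-62\right) \left(-56 - 35\right)\right) = \left(-45 - 32\right) \left(2339 + 2 \left(-62\right) \left(-91\right)\right) = - 77 \left(2339 + 11284\right) = \left(-77\right) 13623 = -1048971$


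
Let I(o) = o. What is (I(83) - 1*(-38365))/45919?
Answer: 38448/45919 ≈ 0.83730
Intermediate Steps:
(I(83) - 1*(-38365))/45919 = (83 - 1*(-38365))/45919 = (83 + 38365)*(1/45919) = 38448*(1/45919) = 38448/45919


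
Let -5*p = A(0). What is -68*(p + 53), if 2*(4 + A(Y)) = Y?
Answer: -18292/5 ≈ -3658.4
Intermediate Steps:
A(Y) = -4 + Y/2
p = ⅘ (p = -(-4 + (½)*0)/5 = -(-4 + 0)/5 = -⅕*(-4) = ⅘ ≈ 0.80000)
-68*(p + 53) = -68*(⅘ + 53) = -68*269/5 = -18292/5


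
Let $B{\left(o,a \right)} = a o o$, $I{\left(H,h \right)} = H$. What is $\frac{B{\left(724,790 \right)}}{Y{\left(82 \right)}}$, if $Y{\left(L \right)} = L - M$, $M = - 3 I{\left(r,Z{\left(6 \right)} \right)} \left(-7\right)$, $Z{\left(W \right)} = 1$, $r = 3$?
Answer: $\frac{414099040}{19} \approx 2.1795 \cdot 10^{7}$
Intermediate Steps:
$M = 63$ ($M = \left(-3\right) 3 \left(-7\right) = \left(-9\right) \left(-7\right) = 63$)
$B{\left(o,a \right)} = a o^{2}$
$Y{\left(L \right)} = -63 + L$ ($Y{\left(L \right)} = L - 63 = -63 + L$)
$\frac{B{\left(724,790 \right)}}{Y{\left(82 \right)}} = \frac{790 \cdot 724^{2}}{-63 + 82} = \frac{790 \cdot 524176}{19} = 414099040 \cdot \frac{1}{19} = \frac{414099040}{19}$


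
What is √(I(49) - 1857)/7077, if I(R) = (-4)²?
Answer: I*√1841/7077 ≈ 0.0060629*I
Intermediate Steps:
I(R) = 16
√(I(49) - 1857)/7077 = √(16 - 1857)/7077 = √(-1841)*(1/7077) = (I*√1841)*(1/7077) = I*√1841/7077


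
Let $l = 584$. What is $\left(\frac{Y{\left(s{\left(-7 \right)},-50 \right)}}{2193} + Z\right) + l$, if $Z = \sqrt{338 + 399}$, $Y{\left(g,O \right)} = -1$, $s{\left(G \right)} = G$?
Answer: $\frac{1280711}{2193} + \sqrt{737} \approx 611.15$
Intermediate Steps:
$Z = \sqrt{737} \approx 27.148$
$\left(\frac{Y{\left(s{\left(-7 \right)},-50 \right)}}{2193} + Z\right) + l = \left(- \frac{1}{2193} + \sqrt{737}\right) + 584 = \frac{1280711}{2193} + \sqrt{737}$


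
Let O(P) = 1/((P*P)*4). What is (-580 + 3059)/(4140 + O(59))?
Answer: 34517596/57645361 ≈ 0.59879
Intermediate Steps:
O(P) = 1/(4*P²) (O(P) = 1/(P²*4) = 1/(4*P²))
(-580 + 3059)/(4140 + O(59)) = (-580 + 3059)/(4140 + (¼)/59²) = 2479/(4140 + (¼)*(1/3481)) = 2479/(4140 + 1/13924) = 2479/(57645361/13924) = 2479*(13924/57645361) = 34517596/57645361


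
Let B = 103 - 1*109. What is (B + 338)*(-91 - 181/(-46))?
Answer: -664830/23 ≈ -28906.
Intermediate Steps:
B = -6 (B = 103 - 109 = -6)
(B + 338)*(-91 - 181/(-46)) = (-6 + 338)*(-91 - 181/(-46)) = 332*(-91 - 181*(-1/46)) = 332*(-91 + 181/46) = 332*(-4005/46) = -664830/23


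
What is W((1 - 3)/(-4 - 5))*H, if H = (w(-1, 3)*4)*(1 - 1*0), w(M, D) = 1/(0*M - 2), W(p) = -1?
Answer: 2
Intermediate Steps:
w(M, D) = -1/2 (w(M, D) = 1/(0 - 2) = 1/(-2) = -1/2)
H = -2 (H = (-1/2*4)*(1 - 1*0) = -2*(1 + 0) = -2*1 = -2)
W((1 - 3)/(-4 - 5))*H = -1*(-2) = 2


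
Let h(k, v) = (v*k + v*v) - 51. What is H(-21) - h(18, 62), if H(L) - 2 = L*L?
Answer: -4466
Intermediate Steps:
H(L) = 2 + L² (H(L) = 2 + L*L = 2 + L²)
h(k, v) = -51 + v² + k*v (h(k, v) = (k*v + v²) - 51 = (v² + k*v) - 51 = -51 + v² + k*v)
H(-21) - h(18, 62) = (2 + (-21)²) - (-51 + 62² + 18*62) = (2 + 441) - (-51 + 3844 + 1116) = 443 - 1*4909 = 443 - 4909 = -4466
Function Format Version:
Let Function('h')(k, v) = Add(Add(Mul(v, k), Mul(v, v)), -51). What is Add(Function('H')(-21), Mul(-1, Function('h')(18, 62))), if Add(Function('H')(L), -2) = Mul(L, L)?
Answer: -4466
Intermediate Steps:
Function('H')(L) = Add(2, Pow(L, 2)) (Function('H')(L) = Add(2, Mul(L, L)) = Add(2, Pow(L, 2)))
Function('h')(k, v) = Add(-51, Pow(v, 2), Mul(k, v)) (Function('h')(k, v) = Add(Add(Mul(k, v), Pow(v, 2)), -51) = Add(Add(Pow(v, 2), Mul(k, v)), -51) = Add(-51, Pow(v, 2), Mul(k, v)))
Add(Function('H')(-21), Mul(-1, Function('h')(18, 62))) = Add(Add(2, Pow(-21, 2)), Mul(-1, Add(-51, Pow(62, 2), Mul(18, 62)))) = Add(Add(2, 441), Mul(-1, Add(-51, 3844, 1116))) = Add(443, Mul(-1, 4909)) = Add(443, -4909) = -4466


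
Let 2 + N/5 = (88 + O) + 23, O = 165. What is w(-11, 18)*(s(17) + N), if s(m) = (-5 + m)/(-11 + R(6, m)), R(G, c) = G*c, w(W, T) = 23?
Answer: 2867686/91 ≈ 31513.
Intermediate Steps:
s(m) = (-5 + m)/(-11 + 6*m)
N = 1370 (N = -10 + 5*((88 + 165) + 23) = -10 + 5*(253 + 23) = -10 + 5*276 = -10 + 1380 = 1370)
w(-11, 18)*(s(17) + N) = 23*((-5 + 17)/(-11 + 6*17) + 1370) = 23*(12/(-11 + 102) + 1370) = 23*(12/91 + 1370) = 23*(124682/91) = 2867686/91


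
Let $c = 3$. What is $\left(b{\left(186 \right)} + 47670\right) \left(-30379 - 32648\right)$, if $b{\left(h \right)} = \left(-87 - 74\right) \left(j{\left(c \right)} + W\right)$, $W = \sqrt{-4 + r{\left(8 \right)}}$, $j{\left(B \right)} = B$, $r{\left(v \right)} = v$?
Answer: $-2953760355$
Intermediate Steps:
$W = 2$ ($W = \sqrt{-4 + 8} = \sqrt{4} = 2$)
$b{\left(h \right)} = -805$ ($b{\left(h \right)} = \left(-87 - 74\right) \left(3 + 2\right) = \left(-161\right) 5 = -805$)
$\left(b{\left(186 \right)} + 47670\right) \left(-30379 - 32648\right) = \left(-805 + 47670\right) \left(-30379 - 32648\right) = 46865 \left(-63027\right) = -2953760355$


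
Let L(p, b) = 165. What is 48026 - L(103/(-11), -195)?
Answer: 47861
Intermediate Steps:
48026 - L(103/(-11), -195) = 48026 - 1*165 = 48026 - 165 = 47861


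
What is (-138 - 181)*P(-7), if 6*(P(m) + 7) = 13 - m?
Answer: 3509/3 ≈ 1169.7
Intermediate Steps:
P(m) = -29/6 - m/6 (P(m) = -7 + (13 - m)/6 = -7 + (13/6 - m/6) = -29/6 - m/6)
(-138 - 181)*P(-7) = (-138 - 181)*(-29/6 - 1/6*(-7)) = -319*(-29/6 + 7/6) = -319*(-11/3) = 3509/3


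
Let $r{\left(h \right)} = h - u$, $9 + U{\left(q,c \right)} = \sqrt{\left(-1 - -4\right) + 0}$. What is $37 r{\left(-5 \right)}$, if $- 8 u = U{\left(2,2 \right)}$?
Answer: $- \frac{1813}{8} + \frac{37 \sqrt{3}}{8} \approx -218.61$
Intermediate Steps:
$U{\left(q,c \right)} = -9 + \sqrt{3}$ ($U{\left(q,c \right)} = -9 + \sqrt{\left(-1 - -4\right) + 0} = -9 + \sqrt{\left(-1 + 4\right) + 0} = -9 + \sqrt{3 + 0} = -9 + \sqrt{3}$)
$u = \frac{9}{8} - \frac{\sqrt{3}}{8}$ ($u = - \frac{-9 + \sqrt{3}}{8} = \frac{9}{8} - \frac{\sqrt{3}}{8} \approx 0.90849$)
$r{\left(h \right)} = - \frac{9}{8} + h + \frac{\sqrt{3}}{8}$ ($r{\left(h \right)} = h - \left(\frac{9}{8} - \frac{\sqrt{3}}{8}\right) = - \frac{9}{8} + h + \frac{\sqrt{3}}{8}$)
$37 r{\left(-5 \right)} = 37 \left(- \frac{9}{8} - 5 + \frac{\sqrt{3}}{8}\right) = 37 \left(- \frac{49}{8} + \frac{\sqrt{3}}{8}\right) = - \frac{1813}{8} + \frac{37 \sqrt{3}}{8}$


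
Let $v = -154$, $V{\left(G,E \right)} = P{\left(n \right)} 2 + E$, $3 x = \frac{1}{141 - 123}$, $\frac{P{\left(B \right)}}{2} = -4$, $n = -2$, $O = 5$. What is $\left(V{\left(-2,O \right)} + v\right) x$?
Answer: $- \frac{55}{18} \approx -3.0556$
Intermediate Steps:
$P{\left(B \right)} = -8$ ($P{\left(B \right)} = 2 \left(-4\right) = -8$)
$x = \frac{1}{54}$ ($x = \frac{1}{3 \left(141 - 123\right)} = \frac{1}{3 \cdot 18} = \frac{1}{3} \cdot \frac{1}{18} = \frac{1}{54} \approx 0.018519$)
$V{\left(G,E \right)} = -16 + E$ ($V{\left(G,E \right)} = \left(-8\right) 2 + E = -16 + E$)
$\left(V{\left(-2,O \right)} + v\right) x = \left(\left(-16 + 5\right) - 154\right) \frac{1}{54} = \left(-11 - 154\right) \frac{1}{54} = \left(-165\right) \frac{1}{54} = - \frac{55}{18}$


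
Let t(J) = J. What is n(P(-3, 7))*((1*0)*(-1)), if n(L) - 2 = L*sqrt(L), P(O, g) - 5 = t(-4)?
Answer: 0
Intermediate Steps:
P(O, g) = 1 (P(O, g) = 5 - 4 = 1)
n(L) = 2 + L**(3/2) (n(L) = 2 + L*sqrt(L) = 2 + L**(3/2))
n(P(-3, 7))*((1*0)*(-1)) = (2 + 1**(3/2))*((1*0)*(-1)) = (2 + 1)*(0*(-1)) = 3*0 = 0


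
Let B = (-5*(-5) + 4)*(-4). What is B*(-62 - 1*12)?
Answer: 8584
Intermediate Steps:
B = -116 (B = (25 + 4)*(-4) = 29*(-4) = -116)
B*(-62 - 1*12) = -116*(-62 - 1*12) = -116*(-62 - 12) = -116*(-74) = 8584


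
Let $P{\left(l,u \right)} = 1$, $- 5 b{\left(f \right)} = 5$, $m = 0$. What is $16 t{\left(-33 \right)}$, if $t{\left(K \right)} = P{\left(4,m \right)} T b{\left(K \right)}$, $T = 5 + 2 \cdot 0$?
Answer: $-80$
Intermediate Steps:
$b{\left(f \right)} = -1$ ($b{\left(f \right)} = \left(- \frac{1}{5}\right) 5 = -1$)
$T = 5$ ($T = 5 + 0 = 5$)
$t{\left(K \right)} = -5$ ($t{\left(K \right)} = 1 \cdot 5 \left(-1\right) = 5 \left(-1\right) = -5$)
$16 t{\left(-33 \right)} = 16 \left(-5\right) = -80$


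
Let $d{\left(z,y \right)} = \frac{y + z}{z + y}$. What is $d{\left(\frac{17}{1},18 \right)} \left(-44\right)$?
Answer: $-44$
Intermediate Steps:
$d{\left(z,y \right)} = 1$ ($d{\left(z,y \right)} = \frac{y + z}{y + z} = 1$)
$d{\left(\frac{17}{1},18 \right)} \left(-44\right) = 1 \left(-44\right) = -44$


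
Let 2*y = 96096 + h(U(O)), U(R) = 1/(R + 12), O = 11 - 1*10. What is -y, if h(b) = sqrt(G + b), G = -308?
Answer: -48048 - I*sqrt(52039)/26 ≈ -48048.0 - 8.7739*I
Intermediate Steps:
O = 1 (O = 11 - 10 = 1)
U(R) = 1/(12 + R)
h(b) = sqrt(-308 + b)
y = 48048 + I*sqrt(52039)/26 (y = (96096 + sqrt(-308 + 1/(12 + 1)))/2 = (96096 + sqrt(-308 + 1/13))/2 = (96096 + sqrt(-4003/13))/2 = (96096 + I*sqrt(52039)/13)/2 = 48048 + I*sqrt(52039)/26 ≈ 48048.0 + 8.7739*I)
-y = -(48048 + I*sqrt(52039)/26) = -48048 - I*sqrt(52039)/26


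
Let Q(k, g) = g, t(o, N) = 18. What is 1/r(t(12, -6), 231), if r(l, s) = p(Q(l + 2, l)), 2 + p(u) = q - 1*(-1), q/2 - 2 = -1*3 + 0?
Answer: -⅓ ≈ -0.33333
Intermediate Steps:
q = -2 (q = 4 + 2*(-1*3 + 0) = 4 + 2*(-3 + 0) = 4 + 2*(-3) = 4 - 6 = -2)
p(u) = -3 (p(u) = -2 + (-2 - 1*(-1)) = -2 + (-2 + 1) = -2 - 1 = -3)
r(l, s) = -3
1/r(t(12, -6), 231) = 1/(-3) = -⅓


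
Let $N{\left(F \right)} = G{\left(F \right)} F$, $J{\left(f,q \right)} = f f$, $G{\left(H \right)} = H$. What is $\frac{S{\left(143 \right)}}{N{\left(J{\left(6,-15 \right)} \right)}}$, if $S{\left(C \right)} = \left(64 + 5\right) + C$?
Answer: $\frac{53}{324} \approx 0.16358$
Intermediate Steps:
$S{\left(C \right)} = 69 + C$
$J{\left(f,q \right)} = f^{2}$
$N{\left(F \right)} = F^{2}$ ($N{\left(F \right)} = F F = F^{2}$)
$\frac{S{\left(143 \right)}}{N{\left(J{\left(6,-15 \right)} \right)}} = \frac{69 + 143}{\left(6^{2}\right)^{2}} = \frac{212}{36^{2}} = \frac{212}{1296} = 212 \cdot \frac{1}{1296} = \frac{53}{324}$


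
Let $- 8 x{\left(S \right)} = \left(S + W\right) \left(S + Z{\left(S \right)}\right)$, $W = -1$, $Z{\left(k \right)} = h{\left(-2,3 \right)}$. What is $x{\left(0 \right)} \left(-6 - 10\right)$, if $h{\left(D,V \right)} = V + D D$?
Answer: $-14$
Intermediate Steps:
$h{\left(D,V \right)} = V + D^{2}$
$Z{\left(k \right)} = 7$ ($Z{\left(k \right)} = 3 + \left(-2\right)^{2} = 3 + 4 = 7$)
$x{\left(S \right)} = - \frac{\left(-1 + S\right) \left(7 + S\right)}{8}$ ($x{\left(S \right)} = - \frac{\left(S - 1\right) \left(S + 7\right)}{8} = - \frac{\left(-1 + S\right) \left(7 + S\right)}{8}$)
$x{\left(0 \right)} \left(-6 - 10\right) = \left(\frac{7}{8} - 0 - \frac{0^{2}}{8}\right) \left(-6 - 10\right) = \left(\frac{7}{8} + 0 - 0\right) \left(-16\right) = \left(\frac{7}{8} + 0 + 0\right) \left(-16\right) = \frac{7}{8} \left(-16\right) = -14$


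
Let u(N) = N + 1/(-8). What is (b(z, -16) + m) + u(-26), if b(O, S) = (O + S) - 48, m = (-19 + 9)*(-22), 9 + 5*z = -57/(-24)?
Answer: 2571/20 ≈ 128.55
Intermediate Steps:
u(N) = -1/8 + N (u(N) = N - 1/8 = -1/8 + N)
z = -53/40 (z = -9/5 + (-57/(-24))/5 = -9/5 + (-57*(-1/24))/5 = -9/5 + (1/5)*(19/8) = -9/5 + 19/40 = -53/40 ≈ -1.3250)
m = 220 (m = -10*(-22) = 220)
b(O, S) = -48 + O + S
(b(z, -16) + m) + u(-26) = ((-48 - 53/40 - 16) + 220) + (-1/8 - 26) = (-2613/40 + 220) - 209/8 = 6187/40 - 209/8 = 2571/20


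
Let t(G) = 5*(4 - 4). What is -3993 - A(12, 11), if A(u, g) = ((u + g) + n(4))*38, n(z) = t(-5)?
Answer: -4867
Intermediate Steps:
t(G) = 0 (t(G) = 5*0 = 0)
n(z) = 0
A(u, g) = 38*g + 38*u (A(u, g) = ((u + g) + 0)*38 = ((g + u) + 0)*38 = (g + u)*38 = 38*g + 38*u)
-3993 - A(12, 11) = -3993 - (38*11 + 38*12) = -3993 - (418 + 456) = -3993 - 1*874 = -3993 - 874 = -4867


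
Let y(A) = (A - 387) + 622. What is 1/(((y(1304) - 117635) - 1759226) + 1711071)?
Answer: -1/164251 ≈ -6.0882e-6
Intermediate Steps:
y(A) = 235 + A (y(A) = (-387 + A) + 622 = 235 + A)
1/(((y(1304) - 117635) - 1759226) + 1711071) = 1/((((235 + 1304) - 117635) - 1759226) + 1711071) = 1/(((1539 - 117635) - 1759226) + 1711071) = 1/((-116096 - 1759226) + 1711071) = 1/(-1875322 + 1711071) = 1/(-164251) = -1/164251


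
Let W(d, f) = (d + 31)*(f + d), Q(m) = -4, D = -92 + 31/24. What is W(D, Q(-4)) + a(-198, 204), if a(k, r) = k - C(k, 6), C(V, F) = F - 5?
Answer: 3142585/576 ≈ 5455.9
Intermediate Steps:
D = -2177/24 (D = -92 + 31*(1/24) = -92 + 31/24 = -2177/24 ≈ -90.708)
W(d, f) = (31 + d)*(d + f)
C(V, F) = -5 + F
a(k, r) = -1 + k (a(k, r) = k - (-5 + 6) = k - 1*1 = k - 1 = -1 + k)
W(D, Q(-4)) + a(-198, 204) = ((-2177/24)² + 31*(-2177/24) + 31*(-4) - 2177/24*(-4)) + (-1 - 198) = (4739329/576 - 67487/24 - 124 + 2177/6) - 199 = 3257209/576 - 199 = 3142585/576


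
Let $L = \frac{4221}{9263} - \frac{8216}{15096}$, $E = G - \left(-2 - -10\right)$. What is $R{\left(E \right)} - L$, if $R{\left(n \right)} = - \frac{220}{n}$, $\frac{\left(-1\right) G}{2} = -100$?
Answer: $- \frac{295684301}{279668496} \approx -1.0573$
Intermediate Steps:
$G = 200$ ($G = \left(-2\right) \left(-100\right) = 200$)
$E = 192$ ($E = 200 - \left(-2 - -10\right) = 200 - \left(-2 + 10\right) = 200 - 8 = 192$)
$L = - \frac{1548074}{17479281}$ ($L = 4221 \cdot \frac{1}{9263} - \frac{1027}{1887} = \frac{4221}{9263} - \frac{1027}{1887} = - \frac{1548074}{17479281} \approx -0.088566$)
$R{\left(E \right)} - L = - \frac{220}{192} - - \frac{1548074}{17479281} = \left(-220\right) \frac{1}{192} + \frac{1548074}{17479281} = - \frac{55}{48} + \frac{1548074}{17479281} = - \frac{295684301}{279668496}$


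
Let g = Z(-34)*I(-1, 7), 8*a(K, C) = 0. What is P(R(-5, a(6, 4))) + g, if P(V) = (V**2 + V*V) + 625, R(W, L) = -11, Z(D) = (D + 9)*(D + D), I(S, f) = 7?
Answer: 12767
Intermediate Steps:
a(K, C) = 0 (a(K, C) = (1/8)*0 = 0)
Z(D) = 2*D*(9 + D) (Z(D) = (9 + D)*(2*D) = 2*D*(9 + D))
P(V) = 625 + 2*V**2 (P(V) = (V**2 + V**2) + 625 = 2*V**2 + 625 = 625 + 2*V**2)
g = 11900 (g = (2*(-34)*(9 - 34))*7 = (2*(-34)*(-25))*7 = 1700*7 = 11900)
P(R(-5, a(6, 4))) + g = (625 + 2*(-11)**2) + 11900 = (625 + 2*121) + 11900 = (625 + 242) + 11900 = 867 + 11900 = 12767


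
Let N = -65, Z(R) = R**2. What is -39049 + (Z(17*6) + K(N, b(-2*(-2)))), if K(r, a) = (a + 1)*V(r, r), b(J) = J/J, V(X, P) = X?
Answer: -28775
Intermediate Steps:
b(J) = 1
K(r, a) = r*(1 + a) (K(r, a) = (a + 1)*r = (1 + a)*r = r*(1 + a))
-39049 + (Z(17*6) + K(N, b(-2*(-2)))) = -39049 + ((17*6)**2 - 65*(1 + 1)) = -39049 + (102**2 - 65*2) = -39049 + (10404 - 130) = -39049 + 10274 = -28775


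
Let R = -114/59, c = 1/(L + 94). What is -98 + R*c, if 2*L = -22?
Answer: -480020/4897 ≈ -98.023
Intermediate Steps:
L = -11 (L = (½)*(-22) = -11)
c = 1/83 (c = 1/(-11 + 94) = 1/83 ≈ 0.012048)
R = -114/59 (R = -114*1/59 = -114/59 ≈ -1.9322)
-98 + R*c = -98 - 114/59*1/83 = -98 - 114/4897 = -480020/4897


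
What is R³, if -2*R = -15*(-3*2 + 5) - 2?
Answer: -2197/8 ≈ -274.63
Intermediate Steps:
R = -13/2 (R = -(-15*(-3*2 + 5) - 2)/2 = -(-15*(-6 + 5) - 2)/2 = -(-15*(-1) - 2)/2 = -(-5*(-3) - 2)/2 = -(15 - 2)/2 = -½*13 = -13/2 ≈ -6.5000)
R³ = (-13/2)³ = -2197/8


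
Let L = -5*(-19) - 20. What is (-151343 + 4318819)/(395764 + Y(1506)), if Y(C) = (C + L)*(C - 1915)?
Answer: -4167476/250865 ≈ -16.612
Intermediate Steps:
L = 75 (L = 95 - 20 = 75)
Y(C) = (-1915 + C)*(75 + C) (Y(C) = (C + 75)*(C - 1915) = (75 + C)*(-1915 + C) = (-1915 + C)*(75 + C))
(-151343 + 4318819)/(395764 + Y(1506)) = (-151343 + 4318819)/(395764 + (-143625 + 1506² - 1840*1506)) = 4167476/(395764 + (-143625 + 2268036 - 2771040)) = 4167476/(395764 - 646629) = 4167476/(-250865) = 4167476*(-1/250865) = -4167476/250865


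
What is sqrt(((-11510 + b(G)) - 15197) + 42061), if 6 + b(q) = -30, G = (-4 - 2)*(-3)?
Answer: 3*sqrt(1702) ≈ 123.77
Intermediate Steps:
G = 18 (G = -6*(-3) = 18)
b(q) = -36 (b(q) = -6 - 30 = -36)
sqrt(((-11510 + b(G)) - 15197) + 42061) = sqrt(((-11510 - 36) - 15197) + 42061) = sqrt((-11546 - 15197) + 42061) = sqrt(-26743 + 42061) = sqrt(15318) = 3*sqrt(1702)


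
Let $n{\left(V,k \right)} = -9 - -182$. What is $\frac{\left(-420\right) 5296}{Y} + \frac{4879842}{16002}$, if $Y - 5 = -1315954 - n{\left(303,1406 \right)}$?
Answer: $\frac{538171748447}{1755048687} \approx 306.64$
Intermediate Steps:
$n{\left(V,k \right)} = 173$ ($n{\left(V,k \right)} = -9 + 182 = 173$)
$Y = -1316122$ ($Y = 5 - 1316127 = -1316122$)
$\frac{\left(-420\right) 5296}{Y} + \frac{4879842}{16002} = \frac{\left(-420\right) 5296}{-1316122} + \frac{4879842}{16002} = \left(-2224320\right) \left(- \frac{1}{1316122}\right) + 4879842 \cdot \frac{1}{16002} = \frac{1112160}{658061} + \frac{813307}{2667} = \frac{538171748447}{1755048687}$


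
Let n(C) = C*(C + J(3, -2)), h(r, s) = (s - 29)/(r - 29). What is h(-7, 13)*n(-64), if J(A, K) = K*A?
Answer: 17920/9 ≈ 1991.1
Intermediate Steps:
J(A, K) = A*K
h(r, s) = (-29 + s)/(-29 + r)
n(C) = C*(-6 + C) (n(C) = C*(C + 3*(-2)) = C*(C - 6) = C*(-6 + C))
h(-7, 13)*n(-64) = ((-29 + 13)/(-29 - 7))*(-64*(-6 - 64)) = (-16/(-36))*(-64*(-70)) = -1/36*(-16)*4480 = (4/9)*4480 = 17920/9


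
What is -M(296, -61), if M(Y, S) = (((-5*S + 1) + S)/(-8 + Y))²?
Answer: -60025/82944 ≈ -0.72368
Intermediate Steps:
M(Y, S) = (1 - 4*S)²/(-8 + Y)² (M(Y, S) = (((1 - 5*S) + S)/(-8 + Y))² = ((1 - 4*S)/(-8 + Y))² = (1 - 4*S)²/(-8 + Y)²)
-M(296, -61) = -(-1 + 4*(-61))²/(-8 + 296)² = -(-1 - 244)²/288² = -(-245)²/82944 = -60025/82944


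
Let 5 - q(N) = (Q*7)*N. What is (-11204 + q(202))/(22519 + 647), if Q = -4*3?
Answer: 641/2574 ≈ 0.24903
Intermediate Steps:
Q = -12
q(N) = 5 + 84*N (q(N) = 5 - (-12*7)*N = 5 - (-84)*N = 5 + 84*N)
(-11204 + q(202))/(22519 + 647) = (-11204 + (5 + 84*202))/(22519 + 647) = (-11204 + (5 + 16968))/23166 = (-11204 + 16973)*(1/23166) = 5769*(1/23166) = 641/2574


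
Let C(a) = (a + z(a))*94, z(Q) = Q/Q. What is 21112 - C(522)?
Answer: -28050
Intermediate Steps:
z(Q) = 1
C(a) = 94 + 94*a (C(a) = (a + 1)*94 = (1 + a)*94 = 94 + 94*a)
21112 - C(522) = 21112 - (94 + 94*522) = 21112 - (94 + 49068) = 21112 - 1*49162 = 21112 - 49162 = -28050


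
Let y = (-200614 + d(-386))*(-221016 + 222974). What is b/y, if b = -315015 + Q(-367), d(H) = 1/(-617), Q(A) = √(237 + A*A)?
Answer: 64788085/80786322254 - 617*√134926/242358966762 ≈ 0.00080103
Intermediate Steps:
Q(A) = √(237 + A²)
d(H) = -1/617
y = -242358966762/617 (y = (-200614 - 1/617)*(-221016 + 222974) = -123778839/617*1958 = -242358966762/617 ≈ -3.9280e+8)
b = -315015 + √134926 (b = -315015 + √(237 + (-367)²) = -315015 + √(237 + 134689) = -315015 + √134926 ≈ -3.1465e+5)
b/y = (-315015 + √134926)/(-242358966762/617) = (-315015 + √134926)*(-617/242358966762) = 64788085/80786322254 - 617*√134926/242358966762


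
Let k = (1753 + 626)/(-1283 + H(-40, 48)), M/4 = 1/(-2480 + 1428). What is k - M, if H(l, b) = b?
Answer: -48034/24985 ≈ -1.9225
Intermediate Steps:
M = -1/263 (M = 4/(-2480 + 1428) = 4/(-1052) = 4*(-1/1052) = -1/263 ≈ -0.0038023)
k = -183/95 (k = (1753 + 626)/(-1283 + 48) = 2379/(-1235) = 2379*(-1/1235) = -183/95 ≈ -1.9263)
k - M = -183/95 - 1*(-1/263) = -183/95 + 1/263 = -48034/24985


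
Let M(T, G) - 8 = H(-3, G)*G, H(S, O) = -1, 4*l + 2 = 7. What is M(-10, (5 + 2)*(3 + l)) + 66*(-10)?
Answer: -2727/4 ≈ -681.75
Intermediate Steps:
l = 5/4 (l = -1/2 + (1/4)*7 = -1/2 + 7/4 = 5/4 ≈ 1.2500)
M(T, G) = 8 - G
M(-10, (5 + 2)*(3 + l)) + 66*(-10) = (8 - (5 + 2)*(3 + 5/4)) + 66*(-10) = (8 - 7*17/4) - 660 = (8 - 1*119/4) - 660 = (8 - 119/4) - 660 = -87/4 - 660 = -2727/4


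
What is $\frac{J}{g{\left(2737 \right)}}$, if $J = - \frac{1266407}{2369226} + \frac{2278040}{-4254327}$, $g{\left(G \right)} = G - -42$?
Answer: $- \frac{3594967030043}{9336941763188886} \approx -0.00038503$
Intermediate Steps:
$g{\left(G \right)} = 42 + G$ ($g{\left(G \right)} = G + 42 = 42 + G$)
$J = - \frac{3594967030043}{3359820713634}$ ($J = \left(-1266407\right) \frac{1}{2369226} + 2278040 \left(- \frac{1}{4254327}\right) = - \frac{1266407}{2369226} - \frac{2278040}{4254327} = - \frac{3594967030043}{3359820713634} \approx -1.07$)
$\frac{J}{g{\left(2737 \right)}} = - \frac{3594967030043}{3359820713634 \left(42 + 2737\right)} = - \frac{3594967030043}{3359820713634 \cdot 2779} = \left(- \frac{3594967030043}{3359820713634}\right) \frac{1}{2779} = - \frac{3594967030043}{9336941763188886}$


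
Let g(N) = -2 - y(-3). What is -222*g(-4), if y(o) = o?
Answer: -222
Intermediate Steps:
g(N) = 1 (g(N) = -2 - 1*(-3) = -2 + 3 = 1)
-222*g(-4) = -222*1 = -222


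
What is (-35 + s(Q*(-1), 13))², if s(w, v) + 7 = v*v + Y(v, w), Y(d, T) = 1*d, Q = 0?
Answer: 19600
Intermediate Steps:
Y(d, T) = d
s(w, v) = -7 + v + v² (s(w, v) = -7 + (v*v + v) = -7 + (v² + v) = -7 + (v + v²) = -7 + v + v²)
(-35 + s(Q*(-1), 13))² = (-35 + (-7 + 13 + 13²))² = (-35 + (-7 + 13 + 169))² = (-35 + 175)² = 140² = 19600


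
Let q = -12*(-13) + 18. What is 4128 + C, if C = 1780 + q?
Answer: 6082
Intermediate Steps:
q = 174 (q = 156 + 18 = 174)
C = 1954 (C = 1780 + 174 = 1954)
4128 + C = 4128 + 1954 = 6082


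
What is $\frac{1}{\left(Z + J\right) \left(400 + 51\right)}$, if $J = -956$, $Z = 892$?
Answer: $- \frac{1}{28864} \approx -3.4645 \cdot 10^{-5}$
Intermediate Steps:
$\frac{1}{\left(Z + J\right) \left(400 + 51\right)} = \frac{1}{\left(892 - 956\right) \left(400 + 51\right)} = \frac{1}{\left(-64\right) 451} = \left(- \frac{1}{64}\right) \frac{1}{451} = - \frac{1}{28864}$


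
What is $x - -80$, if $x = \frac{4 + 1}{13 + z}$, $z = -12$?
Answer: $85$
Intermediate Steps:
$x = 5$ ($x = \frac{4 + 1}{13 - 12} = \frac{5}{1} = 5 \cdot 1 = 5$)
$x - -80 = 5 - -80 = 5 + 80 = 85$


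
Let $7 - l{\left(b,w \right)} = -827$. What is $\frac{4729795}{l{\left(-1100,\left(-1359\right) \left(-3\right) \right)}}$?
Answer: $\frac{4729795}{834} \approx 5671.2$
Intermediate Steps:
$l{\left(b,w \right)} = 834$ ($l{\left(b,w \right)} = 7 - -827 = 7 + 827 = 834$)
$\frac{4729795}{l{\left(-1100,\left(-1359\right) \left(-3\right) \right)}} = \frac{4729795}{834}$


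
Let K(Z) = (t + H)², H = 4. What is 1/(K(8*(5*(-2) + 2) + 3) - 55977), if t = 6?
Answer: -1/55877 ≈ -1.7896e-5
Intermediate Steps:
K(Z) = 100 (K(Z) = (6 + 4)² = 10² = 100)
1/(K(8*(5*(-2) + 2) + 3) - 55977) = 1/(100 - 55977) = 1/(-55877) = -1/55877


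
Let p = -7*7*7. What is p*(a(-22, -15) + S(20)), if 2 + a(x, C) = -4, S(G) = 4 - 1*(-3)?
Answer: -343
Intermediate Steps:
S(G) = 7 (S(G) = 4 + 3 = 7)
a(x, C) = -6 (a(x, C) = -2 - 4 = -6)
p = -343 (p = -49*7 = -343)
p*(a(-22, -15) + S(20)) = -343*(-6 + 7) = -343*1 = -343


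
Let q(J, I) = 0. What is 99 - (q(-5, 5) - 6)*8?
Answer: 147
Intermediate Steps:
99 - (q(-5, 5) - 6)*8 = 99 - (0 - 6)*8 = 99 - (-6)*8 = 99 - 1*(-48) = 99 + 48 = 147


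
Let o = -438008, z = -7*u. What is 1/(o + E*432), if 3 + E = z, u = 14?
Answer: -1/481640 ≈ -2.0762e-6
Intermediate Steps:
z = -98 (z = -7*14 = -98)
E = -101 (E = -3 - 98 = -101)
1/(o + E*432) = 1/(-438008 - 101*432) = 1/(-438008 - 43632) = 1/(-481640) = -1/481640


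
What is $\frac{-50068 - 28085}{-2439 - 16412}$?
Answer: $\frac{78153}{18851} \approx 4.1458$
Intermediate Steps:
$\frac{-50068 - 28085}{-2439 - 16412} = - \frac{78153}{-18851} = \left(-78153\right) \left(- \frac{1}{18851}\right) = \frac{78153}{18851}$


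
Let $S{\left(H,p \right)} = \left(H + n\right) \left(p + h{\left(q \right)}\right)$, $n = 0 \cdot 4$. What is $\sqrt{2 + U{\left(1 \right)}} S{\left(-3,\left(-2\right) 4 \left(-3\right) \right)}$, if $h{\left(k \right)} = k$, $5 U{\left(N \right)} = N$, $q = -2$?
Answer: $- \frac{66 \sqrt{55}}{5} \approx -97.894$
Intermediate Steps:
$U{\left(N \right)} = \frac{N}{5}$
$n = 0$
$S{\left(H,p \right)} = H \left(-2 + p\right)$ ($S{\left(H,p \right)} = \left(H + 0\right) \left(p - 2\right) = H \left(-2 + p\right)$)
$\sqrt{2 + U{\left(1 \right)}} S{\left(-3,\left(-2\right) 4 \left(-3\right) \right)} = \sqrt{2 + \frac{1}{5} \cdot 1} \left(- 3 \left(-2 + \left(-2\right) 4 \left(-3\right)\right)\right) = \sqrt{2 + \frac{1}{5}} \left(- 3 \left(-2 - -24\right)\right) = \sqrt{\frac{11}{5}} \left(- 3 \left(-2 + 24\right)\right) = \frac{\sqrt{55}}{5} \left(\left(-3\right) 22\right) = \frac{\sqrt{55}}{5} \left(-66\right) = - \frac{66 \sqrt{55}}{5}$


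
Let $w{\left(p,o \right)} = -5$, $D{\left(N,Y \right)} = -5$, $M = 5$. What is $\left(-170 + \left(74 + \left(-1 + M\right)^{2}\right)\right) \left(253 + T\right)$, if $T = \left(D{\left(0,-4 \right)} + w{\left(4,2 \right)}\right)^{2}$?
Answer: $-28240$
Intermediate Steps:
$T = 100$ ($T = \left(-5 - 5\right)^{2} = \left(-10\right)^{2} = 100$)
$\left(-170 + \left(74 + \left(-1 + M\right)^{2}\right)\right) \left(253 + T\right) = \left(-170 + \left(74 + \left(-1 + 5\right)^{2}\right)\right) \left(253 + 100\right) = \left(-170 + \left(74 + 4^{2}\right)\right) 353 = \left(-170 + \left(74 + 16\right)\right) 353 = \left(-170 + 90\right) 353 = \left(-80\right) 353 = -28240$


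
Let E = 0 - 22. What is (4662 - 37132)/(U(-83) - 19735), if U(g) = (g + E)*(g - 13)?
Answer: 6494/1931 ≈ 3.3630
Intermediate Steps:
E = -22
U(g) = (-22 + g)*(-13 + g) (U(g) = (g - 22)*(g - 13) = (-22 + g)*(-13 + g))
(4662 - 37132)/(U(-83) - 19735) = (4662 - 37132)/((286 + (-83)² - 35*(-83)) - 19735) = -32470/((286 + 6889 + 2905) - 19735) = -32470/(10080 - 19735) = -32470/(-9655) = -32470*(-1/9655) = 6494/1931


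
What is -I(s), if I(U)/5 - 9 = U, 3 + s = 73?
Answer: -395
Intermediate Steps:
s = 70 (s = -3 + 73 = 70)
I(U) = 45 + 5*U
-I(s) = -(45 + 5*70) = -(45 + 350) = -1*395 = -395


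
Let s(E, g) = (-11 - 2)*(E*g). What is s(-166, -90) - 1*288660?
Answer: -482880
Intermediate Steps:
s(E, g) = -13*E*g
s(-166, -90) - 1*288660 = -13*(-166)*(-90) - 1*288660 = -194220 - 288660 = -482880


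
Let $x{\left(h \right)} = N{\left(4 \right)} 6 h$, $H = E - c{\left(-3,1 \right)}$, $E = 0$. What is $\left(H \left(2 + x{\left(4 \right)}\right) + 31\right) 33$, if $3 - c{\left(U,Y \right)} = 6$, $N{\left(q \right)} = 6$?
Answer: $15477$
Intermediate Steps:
$c{\left(U,Y \right)} = -3$ ($c{\left(U,Y \right)} = 3 - 6 = -3$)
$H = 3$ ($H = 0 - -3 = 0 + 3 = 3$)
$x{\left(h \right)} = 36 h$ ($x{\left(h \right)} = 6 \cdot 6 h = 36 h$)
$\left(H \left(2 + x{\left(4 \right)}\right) + 31\right) 33 = \left(3 \left(2 + 36 \cdot 4\right) + 31\right) 33 = \left(3 \left(2 + 144\right) + 31\right) 33 = \left(3 \cdot 146 + 31\right) 33 = \left(438 + 31\right) 33 = 469 \cdot 33 = 15477$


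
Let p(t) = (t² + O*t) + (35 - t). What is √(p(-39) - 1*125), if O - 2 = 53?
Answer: 15*I*√3 ≈ 25.981*I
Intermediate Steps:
O = 55 (O = 2 + 53 = 55)
p(t) = 35 + t² + 54*t (p(t) = (t² + 55*t) + (35 - t) = 35 + t² + 54*t)
√(p(-39) - 1*125) = √((35 + (-39)² + 54*(-39)) - 1*125) = √((35 + 1521 - 2106) - 125) = √(-550 - 125) = √(-675) = 15*I*√3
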